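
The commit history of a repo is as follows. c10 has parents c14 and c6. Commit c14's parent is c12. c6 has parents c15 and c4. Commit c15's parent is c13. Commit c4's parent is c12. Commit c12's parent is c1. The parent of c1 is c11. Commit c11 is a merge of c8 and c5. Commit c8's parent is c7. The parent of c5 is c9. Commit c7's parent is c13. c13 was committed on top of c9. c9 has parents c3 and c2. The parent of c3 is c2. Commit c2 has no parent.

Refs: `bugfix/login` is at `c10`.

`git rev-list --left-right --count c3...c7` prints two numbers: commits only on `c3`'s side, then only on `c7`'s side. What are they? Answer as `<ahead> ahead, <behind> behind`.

Reachable from c3: {c2, c3}.
Reachable from c7: {c13, c2, c3, c7, c9}.
Only in c3's history (ahead): {} — 0.
Only in c7's history (behind): {c13, c7, c9} — 3.

0 ahead, 3 behind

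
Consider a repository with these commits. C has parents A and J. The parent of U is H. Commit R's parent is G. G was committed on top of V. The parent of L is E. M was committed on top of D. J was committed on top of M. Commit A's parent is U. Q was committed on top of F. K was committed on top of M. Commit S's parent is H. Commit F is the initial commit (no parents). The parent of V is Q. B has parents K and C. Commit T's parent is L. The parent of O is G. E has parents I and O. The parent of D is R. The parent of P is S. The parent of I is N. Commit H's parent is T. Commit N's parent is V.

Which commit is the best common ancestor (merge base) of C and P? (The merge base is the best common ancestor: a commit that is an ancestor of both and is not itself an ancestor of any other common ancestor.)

Ancestors of C: {A, C, D, E, F, G, H, I, J, L, M, N, O, Q, R, T, U, V}.
Ancestors of P: {E, F, G, H, I, L, N, O, P, Q, S, T, V}.
Common ancestors: {E, F, G, H, I, L, N, O, Q, T, V}.
Among these, H is not an ancestor of any other common ancestor — it is the merge base.

H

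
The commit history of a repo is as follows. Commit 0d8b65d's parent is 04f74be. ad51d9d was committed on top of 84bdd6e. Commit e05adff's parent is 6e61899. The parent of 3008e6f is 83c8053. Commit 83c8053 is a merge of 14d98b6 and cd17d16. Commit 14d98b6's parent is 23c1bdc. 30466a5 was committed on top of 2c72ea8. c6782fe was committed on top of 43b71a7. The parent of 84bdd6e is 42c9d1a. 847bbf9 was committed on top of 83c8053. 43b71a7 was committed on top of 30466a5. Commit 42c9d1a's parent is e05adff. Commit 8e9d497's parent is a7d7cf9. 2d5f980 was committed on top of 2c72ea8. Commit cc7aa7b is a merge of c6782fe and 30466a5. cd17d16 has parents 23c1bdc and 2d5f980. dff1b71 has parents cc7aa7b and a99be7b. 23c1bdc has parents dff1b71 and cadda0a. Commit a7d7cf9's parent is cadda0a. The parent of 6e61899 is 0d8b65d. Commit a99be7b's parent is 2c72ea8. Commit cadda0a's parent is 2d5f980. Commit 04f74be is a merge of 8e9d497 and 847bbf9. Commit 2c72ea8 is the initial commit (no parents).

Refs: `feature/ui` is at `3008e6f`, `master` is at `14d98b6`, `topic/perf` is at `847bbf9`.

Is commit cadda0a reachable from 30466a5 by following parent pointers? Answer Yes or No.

No

Ancestors of 30466a5: {2c72ea8, 30466a5}.
cadda0a is not in that set, so it is not an ancestor of 30466a5.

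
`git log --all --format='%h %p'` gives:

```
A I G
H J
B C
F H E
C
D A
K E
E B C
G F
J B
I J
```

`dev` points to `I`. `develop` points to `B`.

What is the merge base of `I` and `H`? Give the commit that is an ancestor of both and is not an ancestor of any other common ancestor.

J

Ancestors of I: {B, C, I, J}.
Ancestors of H: {B, C, H, J}.
Common ancestors: {B, C, J}.
Among these, J is not an ancestor of any other common ancestor — it is the merge base.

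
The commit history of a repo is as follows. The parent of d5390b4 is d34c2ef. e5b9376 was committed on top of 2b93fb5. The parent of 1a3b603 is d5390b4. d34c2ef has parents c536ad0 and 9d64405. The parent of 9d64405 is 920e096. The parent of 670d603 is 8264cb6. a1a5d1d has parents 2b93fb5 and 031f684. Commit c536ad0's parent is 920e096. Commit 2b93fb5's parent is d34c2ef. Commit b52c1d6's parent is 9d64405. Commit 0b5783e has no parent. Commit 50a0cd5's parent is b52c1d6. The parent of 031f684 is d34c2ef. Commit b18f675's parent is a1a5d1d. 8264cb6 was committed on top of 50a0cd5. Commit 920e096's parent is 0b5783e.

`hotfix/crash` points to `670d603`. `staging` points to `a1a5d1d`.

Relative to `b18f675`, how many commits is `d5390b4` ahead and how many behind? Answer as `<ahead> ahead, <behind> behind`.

1 ahead, 4 behind

Reachable from d5390b4: {0b5783e, 920e096, 9d64405, c536ad0, d34c2ef, d5390b4}.
Reachable from b18f675: {031f684, 0b5783e, 2b93fb5, 920e096, 9d64405, a1a5d1d, b18f675, c536ad0, d34c2ef}.
Only in d5390b4's history (ahead): {d5390b4} — 1.
Only in b18f675's history (behind): {031f684, 2b93fb5, a1a5d1d, b18f675} — 4.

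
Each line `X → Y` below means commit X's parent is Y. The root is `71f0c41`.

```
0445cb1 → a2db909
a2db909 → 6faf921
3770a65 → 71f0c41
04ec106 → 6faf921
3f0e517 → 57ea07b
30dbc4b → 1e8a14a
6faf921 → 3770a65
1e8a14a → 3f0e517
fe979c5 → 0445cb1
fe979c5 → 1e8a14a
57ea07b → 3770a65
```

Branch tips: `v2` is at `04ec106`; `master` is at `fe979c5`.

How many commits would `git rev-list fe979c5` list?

Walking parent pointers from fe979c5: reachable set = {0445cb1, 1e8a14a, 3770a65, 3f0e517, 57ea07b, 6faf921, 71f0c41, a2db909, fe979c5}.
That is 9 commits.

9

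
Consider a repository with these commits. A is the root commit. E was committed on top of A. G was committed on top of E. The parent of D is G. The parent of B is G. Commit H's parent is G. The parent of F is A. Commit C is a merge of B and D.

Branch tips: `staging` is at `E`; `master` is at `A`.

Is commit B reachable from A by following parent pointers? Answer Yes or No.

Ancestors of A: {A}.
B is not in that set, so it is not an ancestor of A.

No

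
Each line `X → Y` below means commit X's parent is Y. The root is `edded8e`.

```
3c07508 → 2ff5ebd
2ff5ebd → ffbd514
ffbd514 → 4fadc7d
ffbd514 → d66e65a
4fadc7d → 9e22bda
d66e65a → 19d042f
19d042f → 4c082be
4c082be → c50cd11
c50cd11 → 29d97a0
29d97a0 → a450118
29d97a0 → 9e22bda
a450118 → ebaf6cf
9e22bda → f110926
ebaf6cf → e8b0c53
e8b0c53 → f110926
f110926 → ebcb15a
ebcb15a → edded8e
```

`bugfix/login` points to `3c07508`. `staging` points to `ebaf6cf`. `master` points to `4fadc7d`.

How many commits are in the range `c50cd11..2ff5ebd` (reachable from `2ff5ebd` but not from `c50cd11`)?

Reachable from 2ff5ebd: {19d042f, 29d97a0, 2ff5ebd, 4c082be, 4fadc7d, 9e22bda, a450118, c50cd11, d66e65a, e8b0c53, ebaf6cf, ebcb15a, edded8e, f110926, ffbd514}.
Reachable from c50cd11: {29d97a0, 9e22bda, a450118, c50cd11, e8b0c53, ebaf6cf, ebcb15a, edded8e, f110926}.
In 2ff5ebd's history but not c50cd11's: {19d042f, 2ff5ebd, 4c082be, 4fadc7d, d66e65a, ffbd514} — 6 commits.

6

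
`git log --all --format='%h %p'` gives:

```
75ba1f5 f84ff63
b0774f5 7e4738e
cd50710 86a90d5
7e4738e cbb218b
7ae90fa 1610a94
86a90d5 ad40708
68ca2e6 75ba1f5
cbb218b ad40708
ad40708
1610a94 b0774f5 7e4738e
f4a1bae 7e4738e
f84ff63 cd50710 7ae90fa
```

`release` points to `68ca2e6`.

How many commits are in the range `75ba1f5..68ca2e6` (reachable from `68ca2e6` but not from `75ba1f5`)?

1

Reachable from 68ca2e6: {1610a94, 68ca2e6, 75ba1f5, 7ae90fa, 7e4738e, 86a90d5, ad40708, b0774f5, cbb218b, cd50710, f84ff63}.
Reachable from 75ba1f5: {1610a94, 75ba1f5, 7ae90fa, 7e4738e, 86a90d5, ad40708, b0774f5, cbb218b, cd50710, f84ff63}.
In 68ca2e6's history but not 75ba1f5's: {68ca2e6} — 1 commit.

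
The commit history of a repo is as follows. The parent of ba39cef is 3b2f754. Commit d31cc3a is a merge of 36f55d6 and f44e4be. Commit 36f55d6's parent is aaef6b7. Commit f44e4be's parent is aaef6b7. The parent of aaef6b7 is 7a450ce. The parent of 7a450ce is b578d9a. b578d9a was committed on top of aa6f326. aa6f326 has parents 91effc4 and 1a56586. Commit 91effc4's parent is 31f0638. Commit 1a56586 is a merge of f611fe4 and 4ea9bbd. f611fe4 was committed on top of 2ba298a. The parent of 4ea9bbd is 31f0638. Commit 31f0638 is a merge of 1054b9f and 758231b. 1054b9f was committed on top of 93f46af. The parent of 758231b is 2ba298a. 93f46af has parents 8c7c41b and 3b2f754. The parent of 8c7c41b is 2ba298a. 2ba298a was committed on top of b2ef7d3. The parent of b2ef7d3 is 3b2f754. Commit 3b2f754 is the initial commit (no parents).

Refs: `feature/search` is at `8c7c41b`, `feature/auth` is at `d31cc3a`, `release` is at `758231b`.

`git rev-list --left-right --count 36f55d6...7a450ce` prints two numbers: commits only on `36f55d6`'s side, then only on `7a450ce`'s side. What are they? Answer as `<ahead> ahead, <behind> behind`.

2 ahead, 0 behind

Reachable from 36f55d6: {1054b9f, 1a56586, 2ba298a, 31f0638, 36f55d6, 3b2f754, 4ea9bbd, 758231b, 7a450ce, 8c7c41b, 91effc4, 93f46af, aa6f326, aaef6b7, b2ef7d3, b578d9a, f611fe4}.
Reachable from 7a450ce: {1054b9f, 1a56586, 2ba298a, 31f0638, 3b2f754, 4ea9bbd, 758231b, 7a450ce, 8c7c41b, 91effc4, 93f46af, aa6f326, b2ef7d3, b578d9a, f611fe4}.
Only in 36f55d6's history (ahead): {36f55d6, aaef6b7} — 2.
Only in 7a450ce's history (behind): {} — 0.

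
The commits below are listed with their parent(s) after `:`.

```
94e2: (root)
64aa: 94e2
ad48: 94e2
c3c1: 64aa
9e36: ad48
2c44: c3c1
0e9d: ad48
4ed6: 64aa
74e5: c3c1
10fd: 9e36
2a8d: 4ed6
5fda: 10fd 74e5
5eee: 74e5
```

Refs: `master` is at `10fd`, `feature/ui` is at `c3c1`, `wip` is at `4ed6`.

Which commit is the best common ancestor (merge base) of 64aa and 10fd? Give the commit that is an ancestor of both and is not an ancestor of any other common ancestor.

Ancestors of 64aa: {64aa, 94e2}.
Ancestors of 10fd: {10fd, 94e2, 9e36, ad48}.
Common ancestors: {94e2}.
The only common ancestor is 94e2, so it is the merge base.

94e2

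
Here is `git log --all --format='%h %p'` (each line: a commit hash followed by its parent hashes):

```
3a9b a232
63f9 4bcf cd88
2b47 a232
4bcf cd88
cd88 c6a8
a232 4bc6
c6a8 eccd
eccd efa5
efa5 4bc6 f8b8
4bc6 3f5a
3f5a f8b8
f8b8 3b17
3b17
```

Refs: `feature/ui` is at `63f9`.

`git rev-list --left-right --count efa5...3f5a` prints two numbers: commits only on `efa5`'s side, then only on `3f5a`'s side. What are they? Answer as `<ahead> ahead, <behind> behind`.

2 ahead, 0 behind

Reachable from efa5: {3b17, 3f5a, 4bc6, efa5, f8b8}.
Reachable from 3f5a: {3b17, 3f5a, f8b8}.
Only in efa5's history (ahead): {4bc6, efa5} — 2.
Only in 3f5a's history (behind): {} — 0.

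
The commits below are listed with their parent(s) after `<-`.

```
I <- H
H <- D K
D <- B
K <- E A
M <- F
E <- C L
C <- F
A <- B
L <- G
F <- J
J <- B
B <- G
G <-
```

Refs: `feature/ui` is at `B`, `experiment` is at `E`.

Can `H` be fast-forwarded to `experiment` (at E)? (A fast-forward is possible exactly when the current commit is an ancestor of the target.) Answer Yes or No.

No

A fast-forward from H to E is possible iff H is an ancestor of E.
Ancestors of E: {B, C, E, F, G, J, L}.
H is not among them, so fast-forward is not possible.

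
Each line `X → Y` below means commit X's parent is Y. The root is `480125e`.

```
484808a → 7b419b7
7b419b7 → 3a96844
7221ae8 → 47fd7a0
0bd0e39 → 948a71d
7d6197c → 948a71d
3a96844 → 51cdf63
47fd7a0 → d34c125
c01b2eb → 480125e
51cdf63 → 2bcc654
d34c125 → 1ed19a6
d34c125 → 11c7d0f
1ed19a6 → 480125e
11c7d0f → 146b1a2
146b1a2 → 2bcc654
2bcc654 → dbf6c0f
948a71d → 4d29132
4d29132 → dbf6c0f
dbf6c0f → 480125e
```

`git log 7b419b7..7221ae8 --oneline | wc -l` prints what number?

Reachable from 7221ae8: {11c7d0f, 146b1a2, 1ed19a6, 2bcc654, 47fd7a0, 480125e, 7221ae8, d34c125, dbf6c0f}.
Reachable from 7b419b7: {2bcc654, 3a96844, 480125e, 51cdf63, 7b419b7, dbf6c0f}.
In 7221ae8's history but not 7b419b7's: {11c7d0f, 146b1a2, 1ed19a6, 47fd7a0, 7221ae8, d34c125} — 6 commits.

6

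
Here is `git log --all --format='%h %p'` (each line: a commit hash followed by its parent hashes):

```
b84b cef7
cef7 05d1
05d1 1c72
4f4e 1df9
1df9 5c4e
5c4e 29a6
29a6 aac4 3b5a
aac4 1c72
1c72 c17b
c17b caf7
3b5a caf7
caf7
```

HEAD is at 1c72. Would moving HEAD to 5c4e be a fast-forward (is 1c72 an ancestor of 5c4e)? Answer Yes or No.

Yes

A fast-forward from 1c72 to 5c4e is possible iff 1c72 is an ancestor of 5c4e.
Ancestors of 5c4e: {1c72, 29a6, 3b5a, 5c4e, aac4, c17b, caf7}.
1c72 is among them, so fast-forward is possible.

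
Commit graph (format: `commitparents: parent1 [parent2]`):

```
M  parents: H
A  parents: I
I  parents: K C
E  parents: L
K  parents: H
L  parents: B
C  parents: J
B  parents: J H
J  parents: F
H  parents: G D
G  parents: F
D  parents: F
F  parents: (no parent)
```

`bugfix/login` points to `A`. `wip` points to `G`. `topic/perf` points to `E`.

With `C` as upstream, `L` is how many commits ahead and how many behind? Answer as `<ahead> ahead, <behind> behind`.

Reachable from L: {B, D, F, G, H, J, L}.
Reachable from C: {C, F, J}.
Only in L's history (ahead): {B, D, G, H, L} — 5.
Only in C's history (behind): {C} — 1.

5 ahead, 1 behind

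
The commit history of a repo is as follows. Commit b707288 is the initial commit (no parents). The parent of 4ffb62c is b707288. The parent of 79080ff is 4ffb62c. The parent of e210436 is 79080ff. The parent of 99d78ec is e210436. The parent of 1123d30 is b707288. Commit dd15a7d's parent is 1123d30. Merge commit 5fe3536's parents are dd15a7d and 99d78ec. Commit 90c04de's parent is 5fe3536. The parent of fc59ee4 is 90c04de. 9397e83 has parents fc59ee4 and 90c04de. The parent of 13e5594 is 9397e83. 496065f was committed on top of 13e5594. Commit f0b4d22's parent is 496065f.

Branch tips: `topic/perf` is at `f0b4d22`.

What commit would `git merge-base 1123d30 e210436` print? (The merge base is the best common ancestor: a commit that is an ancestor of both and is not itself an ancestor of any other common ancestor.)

b707288

Ancestors of 1123d30: {1123d30, b707288}.
Ancestors of e210436: {4ffb62c, 79080ff, b707288, e210436}.
Common ancestors: {b707288}.
The only common ancestor is b707288, so it is the merge base.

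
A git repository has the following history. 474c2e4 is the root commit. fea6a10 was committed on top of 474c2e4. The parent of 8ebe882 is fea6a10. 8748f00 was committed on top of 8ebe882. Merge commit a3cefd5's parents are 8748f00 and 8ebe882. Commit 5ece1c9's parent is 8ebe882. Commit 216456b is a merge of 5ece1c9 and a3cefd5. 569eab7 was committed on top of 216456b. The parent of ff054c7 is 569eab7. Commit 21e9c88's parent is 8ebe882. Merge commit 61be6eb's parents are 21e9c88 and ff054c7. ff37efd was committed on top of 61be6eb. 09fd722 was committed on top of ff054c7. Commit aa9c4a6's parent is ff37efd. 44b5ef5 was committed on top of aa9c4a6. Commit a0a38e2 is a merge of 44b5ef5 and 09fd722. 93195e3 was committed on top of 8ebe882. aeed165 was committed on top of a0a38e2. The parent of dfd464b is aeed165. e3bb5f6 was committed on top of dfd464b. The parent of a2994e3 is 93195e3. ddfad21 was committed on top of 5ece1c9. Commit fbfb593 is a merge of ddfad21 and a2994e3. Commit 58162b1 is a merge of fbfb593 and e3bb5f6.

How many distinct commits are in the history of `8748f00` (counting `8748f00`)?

Walking parent pointers from 8748f00: reachable set = {474c2e4, 8748f00, 8ebe882, fea6a10}.
That is 4 commits.

4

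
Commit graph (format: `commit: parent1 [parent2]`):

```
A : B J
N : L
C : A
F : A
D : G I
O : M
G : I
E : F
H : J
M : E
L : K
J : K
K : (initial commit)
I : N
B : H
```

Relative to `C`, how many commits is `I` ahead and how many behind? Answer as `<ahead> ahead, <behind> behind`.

3 ahead, 5 behind

Reachable from I: {I, K, L, N}.
Reachable from C: {A, B, C, H, J, K}.
Only in I's history (ahead): {I, L, N} — 3.
Only in C's history (behind): {A, B, C, H, J} — 5.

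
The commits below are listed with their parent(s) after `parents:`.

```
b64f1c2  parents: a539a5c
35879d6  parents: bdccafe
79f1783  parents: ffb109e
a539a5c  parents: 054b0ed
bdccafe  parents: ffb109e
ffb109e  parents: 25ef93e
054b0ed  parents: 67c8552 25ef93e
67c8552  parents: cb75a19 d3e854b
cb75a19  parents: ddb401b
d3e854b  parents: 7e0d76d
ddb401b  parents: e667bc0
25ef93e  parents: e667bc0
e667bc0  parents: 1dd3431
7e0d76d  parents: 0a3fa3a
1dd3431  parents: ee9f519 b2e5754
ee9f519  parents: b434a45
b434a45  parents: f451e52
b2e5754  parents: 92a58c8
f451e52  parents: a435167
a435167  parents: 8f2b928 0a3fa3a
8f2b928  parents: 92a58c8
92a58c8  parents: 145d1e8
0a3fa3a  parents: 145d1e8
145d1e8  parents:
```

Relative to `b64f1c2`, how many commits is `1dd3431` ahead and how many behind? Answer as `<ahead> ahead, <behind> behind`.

0 ahead, 10 behind

Reachable from 1dd3431: {0a3fa3a, 145d1e8, 1dd3431, 8f2b928, 92a58c8, a435167, b2e5754, b434a45, ee9f519, f451e52}.
Reachable from b64f1c2: {054b0ed, 0a3fa3a, 145d1e8, 1dd3431, 25ef93e, 67c8552, 7e0d76d, 8f2b928, 92a58c8, a435167, a539a5c, b2e5754, b434a45, b64f1c2, cb75a19, d3e854b, ddb401b, e667bc0, ee9f519, f451e52}.
Only in 1dd3431's history (ahead): {} — 0.
Only in b64f1c2's history (behind): {054b0ed, 25ef93e, 67c8552, 7e0d76d, a539a5c, b64f1c2, cb75a19, d3e854b, ddb401b, e667bc0} — 10.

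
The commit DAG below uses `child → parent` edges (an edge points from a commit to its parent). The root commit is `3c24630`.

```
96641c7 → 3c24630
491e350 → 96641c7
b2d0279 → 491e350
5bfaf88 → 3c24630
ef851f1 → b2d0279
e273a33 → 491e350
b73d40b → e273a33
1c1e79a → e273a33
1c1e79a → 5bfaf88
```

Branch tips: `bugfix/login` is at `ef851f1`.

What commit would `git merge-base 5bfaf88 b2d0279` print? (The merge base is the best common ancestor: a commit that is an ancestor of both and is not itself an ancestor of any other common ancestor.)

3c24630

Ancestors of 5bfaf88: {3c24630, 5bfaf88}.
Ancestors of b2d0279: {3c24630, 491e350, 96641c7, b2d0279}.
Common ancestors: {3c24630}.
The only common ancestor is 3c24630, so it is the merge base.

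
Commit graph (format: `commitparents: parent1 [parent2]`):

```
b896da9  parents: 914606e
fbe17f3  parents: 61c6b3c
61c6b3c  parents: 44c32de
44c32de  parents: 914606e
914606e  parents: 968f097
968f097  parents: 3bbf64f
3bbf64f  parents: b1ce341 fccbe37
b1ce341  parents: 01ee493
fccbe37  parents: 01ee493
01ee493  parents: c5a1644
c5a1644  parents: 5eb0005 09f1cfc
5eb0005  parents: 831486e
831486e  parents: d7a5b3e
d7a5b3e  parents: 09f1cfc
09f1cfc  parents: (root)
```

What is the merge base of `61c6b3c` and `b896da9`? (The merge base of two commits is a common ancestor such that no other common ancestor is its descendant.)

914606e

Ancestors of 61c6b3c: {01ee493, 09f1cfc, 3bbf64f, 44c32de, 5eb0005, 61c6b3c, 831486e, 914606e, 968f097, b1ce341, c5a1644, d7a5b3e, fccbe37}.
Ancestors of b896da9: {01ee493, 09f1cfc, 3bbf64f, 5eb0005, 831486e, 914606e, 968f097, b1ce341, b896da9, c5a1644, d7a5b3e, fccbe37}.
Common ancestors: {01ee493, 09f1cfc, 3bbf64f, 5eb0005, 831486e, 914606e, 968f097, b1ce341, c5a1644, d7a5b3e, fccbe37}.
Among these, 914606e is not an ancestor of any other common ancestor — it is the merge base.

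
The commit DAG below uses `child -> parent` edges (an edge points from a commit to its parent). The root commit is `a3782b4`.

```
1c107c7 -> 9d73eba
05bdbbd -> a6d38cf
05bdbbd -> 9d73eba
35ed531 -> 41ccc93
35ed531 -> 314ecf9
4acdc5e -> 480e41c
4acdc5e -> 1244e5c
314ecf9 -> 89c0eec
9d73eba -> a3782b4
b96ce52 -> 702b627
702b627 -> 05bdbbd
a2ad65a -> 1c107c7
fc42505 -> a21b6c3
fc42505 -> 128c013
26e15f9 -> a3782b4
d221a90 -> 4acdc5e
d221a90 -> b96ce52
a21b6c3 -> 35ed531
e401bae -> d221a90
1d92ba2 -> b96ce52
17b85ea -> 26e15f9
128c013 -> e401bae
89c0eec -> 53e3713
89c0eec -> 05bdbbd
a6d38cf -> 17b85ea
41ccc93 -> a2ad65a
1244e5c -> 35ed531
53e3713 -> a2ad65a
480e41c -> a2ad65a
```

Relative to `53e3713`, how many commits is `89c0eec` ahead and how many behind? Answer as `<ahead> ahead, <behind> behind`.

Reachable from 89c0eec: {05bdbbd, 17b85ea, 1c107c7, 26e15f9, 53e3713, 89c0eec, 9d73eba, a2ad65a, a3782b4, a6d38cf}.
Reachable from 53e3713: {1c107c7, 53e3713, 9d73eba, a2ad65a, a3782b4}.
Only in 89c0eec's history (ahead): {05bdbbd, 17b85ea, 26e15f9, 89c0eec, a6d38cf} — 5.
Only in 53e3713's history (behind): {} — 0.

5 ahead, 0 behind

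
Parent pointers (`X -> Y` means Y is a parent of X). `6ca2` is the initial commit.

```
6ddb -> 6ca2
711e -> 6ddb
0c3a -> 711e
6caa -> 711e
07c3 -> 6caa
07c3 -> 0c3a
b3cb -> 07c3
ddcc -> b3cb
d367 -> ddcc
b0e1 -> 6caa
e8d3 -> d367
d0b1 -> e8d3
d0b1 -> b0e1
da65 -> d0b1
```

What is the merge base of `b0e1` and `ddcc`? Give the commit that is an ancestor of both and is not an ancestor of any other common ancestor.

Ancestors of b0e1: {6ca2, 6caa, 6ddb, 711e, b0e1}.
Ancestors of ddcc: {07c3, 0c3a, 6ca2, 6caa, 6ddb, 711e, b3cb, ddcc}.
Common ancestors: {6ca2, 6caa, 6ddb, 711e}.
Among these, 6caa is not an ancestor of any other common ancestor — it is the merge base.

6caa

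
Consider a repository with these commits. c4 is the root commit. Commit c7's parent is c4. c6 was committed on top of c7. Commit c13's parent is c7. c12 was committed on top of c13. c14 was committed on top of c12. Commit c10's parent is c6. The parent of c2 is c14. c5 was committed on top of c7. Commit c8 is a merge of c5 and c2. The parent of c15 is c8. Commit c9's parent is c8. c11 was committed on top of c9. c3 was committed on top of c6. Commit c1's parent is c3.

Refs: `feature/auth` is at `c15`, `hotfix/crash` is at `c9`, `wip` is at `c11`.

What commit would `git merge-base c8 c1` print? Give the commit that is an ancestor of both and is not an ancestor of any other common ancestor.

c7

Ancestors of c8: {c12, c13, c14, c2, c4, c5, c7, c8}.
Ancestors of c1: {c1, c3, c4, c6, c7}.
Common ancestors: {c4, c7}.
Among these, c7 is not an ancestor of any other common ancestor — it is the merge base.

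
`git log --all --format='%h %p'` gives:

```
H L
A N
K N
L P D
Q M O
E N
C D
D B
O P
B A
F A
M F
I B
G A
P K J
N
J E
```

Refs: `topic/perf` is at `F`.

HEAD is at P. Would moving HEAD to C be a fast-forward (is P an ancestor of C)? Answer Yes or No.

A fast-forward from P to C is possible iff P is an ancestor of C.
Ancestors of C: {A, B, C, D, N}.
P is not among them, so fast-forward is not possible.

No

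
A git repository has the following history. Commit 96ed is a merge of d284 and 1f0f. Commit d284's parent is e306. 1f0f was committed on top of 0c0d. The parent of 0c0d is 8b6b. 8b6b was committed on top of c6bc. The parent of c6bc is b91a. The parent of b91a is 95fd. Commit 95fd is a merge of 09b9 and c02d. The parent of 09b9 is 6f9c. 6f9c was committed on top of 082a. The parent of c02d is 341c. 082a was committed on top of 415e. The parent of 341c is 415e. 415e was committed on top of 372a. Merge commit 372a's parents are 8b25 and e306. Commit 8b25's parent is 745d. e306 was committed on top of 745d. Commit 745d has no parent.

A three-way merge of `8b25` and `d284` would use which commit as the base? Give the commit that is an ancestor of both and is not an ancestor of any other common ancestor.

Ancestors of 8b25: {745d, 8b25}.
Ancestors of d284: {745d, d284, e306}.
Common ancestors: {745d}.
The only common ancestor is 745d, so it is the merge base.

745d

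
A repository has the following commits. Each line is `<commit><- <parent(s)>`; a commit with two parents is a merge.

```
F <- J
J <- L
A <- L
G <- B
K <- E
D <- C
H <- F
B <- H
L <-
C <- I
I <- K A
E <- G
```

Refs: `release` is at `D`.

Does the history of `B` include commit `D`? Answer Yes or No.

No

Ancestors of B: {B, F, H, J, L}.
D is not in that set, so it is not an ancestor of B.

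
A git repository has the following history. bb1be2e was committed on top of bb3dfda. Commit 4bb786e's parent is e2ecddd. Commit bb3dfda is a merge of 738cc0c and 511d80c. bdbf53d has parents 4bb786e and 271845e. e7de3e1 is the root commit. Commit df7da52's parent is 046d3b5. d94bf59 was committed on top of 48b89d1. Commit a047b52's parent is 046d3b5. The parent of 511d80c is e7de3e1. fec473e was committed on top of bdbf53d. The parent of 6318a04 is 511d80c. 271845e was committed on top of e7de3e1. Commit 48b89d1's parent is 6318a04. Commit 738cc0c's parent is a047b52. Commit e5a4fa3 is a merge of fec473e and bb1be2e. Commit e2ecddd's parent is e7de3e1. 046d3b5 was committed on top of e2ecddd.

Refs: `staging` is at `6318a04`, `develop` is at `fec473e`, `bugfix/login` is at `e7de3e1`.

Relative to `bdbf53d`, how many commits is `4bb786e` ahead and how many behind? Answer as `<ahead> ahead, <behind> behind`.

0 ahead, 2 behind

Reachable from 4bb786e: {4bb786e, e2ecddd, e7de3e1}.
Reachable from bdbf53d: {271845e, 4bb786e, bdbf53d, e2ecddd, e7de3e1}.
Only in 4bb786e's history (ahead): {} — 0.
Only in bdbf53d's history (behind): {271845e, bdbf53d} — 2.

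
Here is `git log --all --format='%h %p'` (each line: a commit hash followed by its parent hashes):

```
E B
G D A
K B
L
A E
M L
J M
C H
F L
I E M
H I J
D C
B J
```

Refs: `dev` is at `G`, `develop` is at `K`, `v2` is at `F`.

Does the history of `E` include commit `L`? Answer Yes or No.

Ancestors of E (commits reachable by following parents): {B, E, J, L, M}.
L is in that set, so it is an ancestor of E.

Yes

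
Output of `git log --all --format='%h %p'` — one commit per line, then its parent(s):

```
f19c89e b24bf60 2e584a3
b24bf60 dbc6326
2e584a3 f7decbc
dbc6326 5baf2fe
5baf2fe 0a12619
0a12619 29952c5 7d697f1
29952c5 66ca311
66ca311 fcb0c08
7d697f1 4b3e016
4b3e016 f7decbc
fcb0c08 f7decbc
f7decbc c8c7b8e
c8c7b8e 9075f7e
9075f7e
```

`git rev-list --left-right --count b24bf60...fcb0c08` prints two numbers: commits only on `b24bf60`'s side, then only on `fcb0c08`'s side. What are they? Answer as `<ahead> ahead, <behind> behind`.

Reachable from b24bf60: {0a12619, 29952c5, 4b3e016, 5baf2fe, 66ca311, 7d697f1, 9075f7e, b24bf60, c8c7b8e, dbc6326, f7decbc, fcb0c08}.
Reachable from fcb0c08: {9075f7e, c8c7b8e, f7decbc, fcb0c08}.
Only in b24bf60's history (ahead): {0a12619, 29952c5, 4b3e016, 5baf2fe, 66ca311, 7d697f1, b24bf60, dbc6326} — 8.
Only in fcb0c08's history (behind): {} — 0.

8 ahead, 0 behind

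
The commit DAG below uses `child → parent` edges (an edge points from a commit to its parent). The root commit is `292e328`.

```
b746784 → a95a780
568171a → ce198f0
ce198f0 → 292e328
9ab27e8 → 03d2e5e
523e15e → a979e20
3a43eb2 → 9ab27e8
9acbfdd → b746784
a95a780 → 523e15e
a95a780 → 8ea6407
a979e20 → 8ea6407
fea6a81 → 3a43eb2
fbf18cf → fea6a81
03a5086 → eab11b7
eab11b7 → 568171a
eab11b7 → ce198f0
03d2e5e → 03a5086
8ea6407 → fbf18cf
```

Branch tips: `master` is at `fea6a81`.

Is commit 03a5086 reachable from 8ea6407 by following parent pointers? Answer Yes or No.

Ancestors of 8ea6407 (commits reachable by following parents): {03a5086, 03d2e5e, 292e328, 3a43eb2, 568171a, 8ea6407, 9ab27e8, ce198f0, eab11b7, fbf18cf, fea6a81}.
03a5086 is in that set, so it is an ancestor of 8ea6407.

Yes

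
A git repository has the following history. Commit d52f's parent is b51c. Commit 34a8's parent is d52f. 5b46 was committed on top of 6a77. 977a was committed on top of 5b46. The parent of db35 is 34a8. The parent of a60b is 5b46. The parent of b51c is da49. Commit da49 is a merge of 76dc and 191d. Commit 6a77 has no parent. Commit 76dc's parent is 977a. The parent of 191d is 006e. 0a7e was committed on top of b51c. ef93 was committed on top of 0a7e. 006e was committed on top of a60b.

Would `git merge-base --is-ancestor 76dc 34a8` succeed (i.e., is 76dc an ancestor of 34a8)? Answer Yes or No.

Ancestors of 34a8 (commits reachable by following parents): {006e, 191d, 34a8, 5b46, 6a77, 76dc, 977a, a60b, b51c, d52f, da49}.
76dc is in that set, so it is an ancestor of 34a8.

Yes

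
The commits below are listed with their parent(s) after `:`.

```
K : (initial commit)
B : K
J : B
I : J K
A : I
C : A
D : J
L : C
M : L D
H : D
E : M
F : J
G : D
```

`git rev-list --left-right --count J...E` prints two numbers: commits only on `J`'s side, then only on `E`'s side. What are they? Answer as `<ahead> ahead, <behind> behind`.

0 ahead, 7 behind

Reachable from J: {B, J, K}.
Reachable from E: {A, B, C, D, E, I, J, K, L, M}.
Only in J's history (ahead): {} — 0.
Only in E's history (behind): {A, C, D, E, I, L, M} — 7.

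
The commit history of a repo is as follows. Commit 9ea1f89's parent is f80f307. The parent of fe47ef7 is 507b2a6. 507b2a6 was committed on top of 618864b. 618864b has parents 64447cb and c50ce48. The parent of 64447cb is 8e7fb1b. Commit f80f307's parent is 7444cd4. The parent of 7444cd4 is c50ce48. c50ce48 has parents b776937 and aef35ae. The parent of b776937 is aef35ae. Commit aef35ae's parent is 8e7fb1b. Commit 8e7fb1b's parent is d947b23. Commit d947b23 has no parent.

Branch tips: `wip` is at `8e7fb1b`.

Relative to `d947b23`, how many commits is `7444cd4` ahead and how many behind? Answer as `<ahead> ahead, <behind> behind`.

5 ahead, 0 behind

Reachable from 7444cd4: {7444cd4, 8e7fb1b, aef35ae, b776937, c50ce48, d947b23}.
Reachable from d947b23: {d947b23}.
Only in 7444cd4's history (ahead): {7444cd4, 8e7fb1b, aef35ae, b776937, c50ce48} — 5.
Only in d947b23's history (behind): {} — 0.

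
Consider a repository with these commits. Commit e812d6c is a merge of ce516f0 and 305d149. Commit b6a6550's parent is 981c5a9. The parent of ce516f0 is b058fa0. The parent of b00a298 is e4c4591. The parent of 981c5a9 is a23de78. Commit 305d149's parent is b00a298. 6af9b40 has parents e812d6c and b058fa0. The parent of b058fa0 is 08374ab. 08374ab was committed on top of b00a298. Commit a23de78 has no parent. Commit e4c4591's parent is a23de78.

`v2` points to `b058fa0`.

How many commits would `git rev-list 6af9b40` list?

9

Walking parent pointers from 6af9b40: reachable set = {08374ab, 305d149, 6af9b40, a23de78, b00a298, b058fa0, ce516f0, e4c4591, e812d6c}.
That is 9 commits.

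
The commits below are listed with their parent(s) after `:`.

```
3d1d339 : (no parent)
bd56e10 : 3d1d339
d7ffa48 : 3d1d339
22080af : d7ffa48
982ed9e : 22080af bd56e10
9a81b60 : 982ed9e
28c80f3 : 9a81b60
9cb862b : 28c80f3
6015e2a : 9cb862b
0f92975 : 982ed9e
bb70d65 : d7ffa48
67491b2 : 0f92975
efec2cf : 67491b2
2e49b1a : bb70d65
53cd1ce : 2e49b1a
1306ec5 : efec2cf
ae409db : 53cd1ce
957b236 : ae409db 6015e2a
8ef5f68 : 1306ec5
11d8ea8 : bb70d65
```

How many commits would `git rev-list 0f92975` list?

6

Walking parent pointers from 0f92975: reachable set = {0f92975, 22080af, 3d1d339, 982ed9e, bd56e10, d7ffa48}.
That is 6 commits.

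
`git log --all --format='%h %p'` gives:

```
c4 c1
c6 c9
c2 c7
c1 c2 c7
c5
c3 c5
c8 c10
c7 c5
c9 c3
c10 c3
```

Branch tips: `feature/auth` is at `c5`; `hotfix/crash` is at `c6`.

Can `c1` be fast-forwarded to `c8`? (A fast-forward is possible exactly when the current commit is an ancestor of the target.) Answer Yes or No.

A fast-forward from c1 to c8 is possible iff c1 is an ancestor of c8.
Ancestors of c8: {c10, c3, c5, c8}.
c1 is not among them, so fast-forward is not possible.

No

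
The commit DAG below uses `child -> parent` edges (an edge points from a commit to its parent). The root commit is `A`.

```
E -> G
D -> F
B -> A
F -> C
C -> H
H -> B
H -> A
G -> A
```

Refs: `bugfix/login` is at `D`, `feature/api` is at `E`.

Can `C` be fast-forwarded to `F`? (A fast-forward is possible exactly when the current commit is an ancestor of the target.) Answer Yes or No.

Yes

A fast-forward from C to F is possible iff C is an ancestor of F.
Ancestors of F: {A, B, C, F, H}.
C is among them, so fast-forward is possible.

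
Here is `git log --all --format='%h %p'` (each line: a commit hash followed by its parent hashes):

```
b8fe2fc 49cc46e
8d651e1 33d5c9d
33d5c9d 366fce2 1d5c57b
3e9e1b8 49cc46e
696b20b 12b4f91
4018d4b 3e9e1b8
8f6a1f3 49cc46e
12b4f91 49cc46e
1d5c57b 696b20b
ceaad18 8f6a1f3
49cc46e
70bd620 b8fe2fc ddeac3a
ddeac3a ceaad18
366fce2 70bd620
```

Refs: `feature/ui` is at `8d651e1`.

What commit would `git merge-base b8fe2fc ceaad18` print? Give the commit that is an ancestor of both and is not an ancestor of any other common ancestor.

49cc46e

Ancestors of b8fe2fc: {49cc46e, b8fe2fc}.
Ancestors of ceaad18: {49cc46e, 8f6a1f3, ceaad18}.
Common ancestors: {49cc46e}.
The only common ancestor is 49cc46e, so it is the merge base.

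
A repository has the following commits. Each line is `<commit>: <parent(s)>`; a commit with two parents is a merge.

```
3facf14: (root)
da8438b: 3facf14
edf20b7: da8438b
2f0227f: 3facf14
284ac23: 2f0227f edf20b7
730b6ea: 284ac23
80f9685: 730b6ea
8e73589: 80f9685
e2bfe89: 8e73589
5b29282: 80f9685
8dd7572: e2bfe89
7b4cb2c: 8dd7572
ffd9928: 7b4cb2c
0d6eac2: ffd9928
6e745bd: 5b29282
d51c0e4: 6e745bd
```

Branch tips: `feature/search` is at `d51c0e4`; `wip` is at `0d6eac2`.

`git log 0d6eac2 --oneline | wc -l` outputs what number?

Walking parent pointers from 0d6eac2: reachable set = {0d6eac2, 284ac23, 2f0227f, 3facf14, 730b6ea, 7b4cb2c, 80f9685, 8dd7572, 8e73589, da8438b, e2bfe89, edf20b7, ffd9928}.
That is 13 commits.

13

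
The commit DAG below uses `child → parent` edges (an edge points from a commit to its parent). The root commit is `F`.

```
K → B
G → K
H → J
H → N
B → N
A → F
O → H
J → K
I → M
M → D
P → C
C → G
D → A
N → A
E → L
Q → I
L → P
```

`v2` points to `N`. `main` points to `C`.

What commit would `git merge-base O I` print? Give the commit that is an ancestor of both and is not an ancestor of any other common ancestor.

Ancestors of O: {A, B, F, H, J, K, N, O}.
Ancestors of I: {A, D, F, I, M}.
Common ancestors: {A, F}.
Among these, A is not an ancestor of any other common ancestor — it is the merge base.

A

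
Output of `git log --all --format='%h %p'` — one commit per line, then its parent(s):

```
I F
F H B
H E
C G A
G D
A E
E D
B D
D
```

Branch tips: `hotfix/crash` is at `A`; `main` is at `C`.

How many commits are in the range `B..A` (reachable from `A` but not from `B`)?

2

Reachable from A: {A, D, E}.
Reachable from B: {B, D}.
In A's history but not B's: {A, E} — 2 commits.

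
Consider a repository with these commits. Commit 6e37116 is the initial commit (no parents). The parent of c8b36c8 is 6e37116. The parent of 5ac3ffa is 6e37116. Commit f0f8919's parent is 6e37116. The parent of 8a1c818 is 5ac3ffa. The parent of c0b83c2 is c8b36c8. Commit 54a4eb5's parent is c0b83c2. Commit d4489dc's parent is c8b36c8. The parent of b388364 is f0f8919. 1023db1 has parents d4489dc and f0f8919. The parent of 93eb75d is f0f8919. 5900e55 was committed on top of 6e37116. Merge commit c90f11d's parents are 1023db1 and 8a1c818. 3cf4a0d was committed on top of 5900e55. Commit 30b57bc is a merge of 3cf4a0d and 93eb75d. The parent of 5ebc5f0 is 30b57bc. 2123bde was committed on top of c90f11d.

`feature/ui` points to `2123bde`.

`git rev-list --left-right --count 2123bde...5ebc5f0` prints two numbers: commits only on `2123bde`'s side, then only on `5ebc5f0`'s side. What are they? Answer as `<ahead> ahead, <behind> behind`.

7 ahead, 5 behind

Reachable from 2123bde: {1023db1, 2123bde, 5ac3ffa, 6e37116, 8a1c818, c8b36c8, c90f11d, d4489dc, f0f8919}.
Reachable from 5ebc5f0: {30b57bc, 3cf4a0d, 5900e55, 5ebc5f0, 6e37116, 93eb75d, f0f8919}.
Only in 2123bde's history (ahead): {1023db1, 2123bde, 5ac3ffa, 8a1c818, c8b36c8, c90f11d, d4489dc} — 7.
Only in 5ebc5f0's history (behind): {30b57bc, 3cf4a0d, 5900e55, 5ebc5f0, 93eb75d} — 5.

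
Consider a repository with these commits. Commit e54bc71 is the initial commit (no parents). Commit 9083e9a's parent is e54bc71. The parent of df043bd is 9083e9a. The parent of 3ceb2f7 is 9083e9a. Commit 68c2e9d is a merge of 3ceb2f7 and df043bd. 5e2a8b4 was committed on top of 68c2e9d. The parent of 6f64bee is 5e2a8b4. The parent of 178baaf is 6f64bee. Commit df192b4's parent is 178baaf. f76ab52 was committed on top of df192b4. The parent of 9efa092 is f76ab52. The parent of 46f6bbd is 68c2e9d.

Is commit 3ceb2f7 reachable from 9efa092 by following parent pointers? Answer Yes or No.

Yes

Ancestors of 9efa092 (commits reachable by following parents): {178baaf, 3ceb2f7, 5e2a8b4, 68c2e9d, 6f64bee, 9083e9a, 9efa092, df043bd, df192b4, e54bc71, f76ab52}.
3ceb2f7 is in that set, so it is an ancestor of 9efa092.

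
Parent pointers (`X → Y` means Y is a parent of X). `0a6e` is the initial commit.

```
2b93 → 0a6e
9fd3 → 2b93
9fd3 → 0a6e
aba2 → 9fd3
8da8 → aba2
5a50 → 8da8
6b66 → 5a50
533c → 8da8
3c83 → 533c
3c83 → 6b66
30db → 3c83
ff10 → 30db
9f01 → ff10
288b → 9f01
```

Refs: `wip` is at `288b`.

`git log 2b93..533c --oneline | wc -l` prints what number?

4

Reachable from 533c: {0a6e, 2b93, 533c, 8da8, 9fd3, aba2}.
Reachable from 2b93: {0a6e, 2b93}.
In 533c's history but not 2b93's: {533c, 8da8, 9fd3, aba2} — 4 commits.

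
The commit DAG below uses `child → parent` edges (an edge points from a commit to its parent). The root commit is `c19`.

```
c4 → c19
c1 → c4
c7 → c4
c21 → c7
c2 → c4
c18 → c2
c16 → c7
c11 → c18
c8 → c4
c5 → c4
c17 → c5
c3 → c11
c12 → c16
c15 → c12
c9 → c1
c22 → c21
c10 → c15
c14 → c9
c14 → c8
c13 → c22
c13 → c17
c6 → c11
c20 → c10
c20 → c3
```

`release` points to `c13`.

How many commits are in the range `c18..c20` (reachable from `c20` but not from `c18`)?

Reachable from c20: {c10, c11, c12, c15, c16, c18, c19, c2, c20, c3, c4, c7}.
Reachable from c18: {c18, c19, c2, c4}.
In c20's history but not c18's: {c10, c11, c12, c15, c16, c20, c3, c7} — 8 commits.

8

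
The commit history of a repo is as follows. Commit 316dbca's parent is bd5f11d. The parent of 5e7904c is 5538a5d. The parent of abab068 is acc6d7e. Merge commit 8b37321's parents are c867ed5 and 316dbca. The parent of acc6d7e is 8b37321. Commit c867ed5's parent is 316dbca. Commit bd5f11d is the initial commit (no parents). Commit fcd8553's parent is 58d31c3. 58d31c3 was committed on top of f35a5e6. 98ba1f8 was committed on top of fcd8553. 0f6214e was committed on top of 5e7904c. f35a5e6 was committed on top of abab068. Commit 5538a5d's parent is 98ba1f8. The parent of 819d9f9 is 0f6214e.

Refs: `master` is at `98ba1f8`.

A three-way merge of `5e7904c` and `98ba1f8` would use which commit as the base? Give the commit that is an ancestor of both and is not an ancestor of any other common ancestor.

Ancestors of 5e7904c: {316dbca, 5538a5d, 58d31c3, 5e7904c, 8b37321, 98ba1f8, abab068, acc6d7e, bd5f11d, c867ed5, f35a5e6, fcd8553}.
Ancestors of 98ba1f8: {316dbca, 58d31c3, 8b37321, 98ba1f8, abab068, acc6d7e, bd5f11d, c867ed5, f35a5e6, fcd8553}.
Common ancestors: {316dbca, 58d31c3, 8b37321, 98ba1f8, abab068, acc6d7e, bd5f11d, c867ed5, f35a5e6, fcd8553}.
Among these, 98ba1f8 is not an ancestor of any other common ancestor — it is the merge base.

98ba1f8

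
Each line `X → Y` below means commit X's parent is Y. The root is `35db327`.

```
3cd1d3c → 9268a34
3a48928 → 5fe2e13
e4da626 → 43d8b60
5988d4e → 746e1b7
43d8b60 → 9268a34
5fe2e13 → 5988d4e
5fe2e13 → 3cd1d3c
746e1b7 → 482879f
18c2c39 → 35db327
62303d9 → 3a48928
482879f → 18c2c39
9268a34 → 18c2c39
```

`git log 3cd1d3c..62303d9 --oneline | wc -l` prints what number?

6

Reachable from 62303d9: {18c2c39, 35db327, 3a48928, 3cd1d3c, 482879f, 5988d4e, 5fe2e13, 62303d9, 746e1b7, 9268a34}.
Reachable from 3cd1d3c: {18c2c39, 35db327, 3cd1d3c, 9268a34}.
In 62303d9's history but not 3cd1d3c's: {3a48928, 482879f, 5988d4e, 5fe2e13, 62303d9, 746e1b7} — 6 commits.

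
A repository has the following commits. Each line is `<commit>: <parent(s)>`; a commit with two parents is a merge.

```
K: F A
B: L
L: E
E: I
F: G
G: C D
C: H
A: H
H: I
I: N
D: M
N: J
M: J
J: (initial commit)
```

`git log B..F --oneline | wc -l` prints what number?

6

Reachable from F: {C, D, F, G, H, I, J, M, N}.
Reachable from B: {B, E, I, J, L, N}.
In F's history but not B's: {C, D, F, G, H, M} — 6 commits.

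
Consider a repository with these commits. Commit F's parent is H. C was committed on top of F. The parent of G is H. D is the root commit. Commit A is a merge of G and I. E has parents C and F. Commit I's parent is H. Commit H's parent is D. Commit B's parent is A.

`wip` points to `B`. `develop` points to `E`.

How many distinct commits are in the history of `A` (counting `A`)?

5

Walking parent pointers from A: reachable set = {A, D, G, H, I}.
That is 5 commits.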